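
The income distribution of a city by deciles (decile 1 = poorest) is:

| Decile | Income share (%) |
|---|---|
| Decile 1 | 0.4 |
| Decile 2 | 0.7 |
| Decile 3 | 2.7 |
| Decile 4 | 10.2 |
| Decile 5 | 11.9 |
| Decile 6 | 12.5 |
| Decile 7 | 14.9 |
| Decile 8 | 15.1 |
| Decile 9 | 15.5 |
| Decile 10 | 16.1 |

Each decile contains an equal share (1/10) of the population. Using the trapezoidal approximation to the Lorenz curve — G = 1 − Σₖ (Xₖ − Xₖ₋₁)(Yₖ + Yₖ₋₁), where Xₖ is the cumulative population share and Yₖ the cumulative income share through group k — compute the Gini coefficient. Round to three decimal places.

0.322

Cumulative income shares Yₖ: 0.0040, 0.0110, 0.0380, 0.1400, 0.2590, 0.3840, 0.5330, 0.6840, 0.8390, 1.0000
Σ (Xₖ−Xₖ₋₁)(Yₖ+Yₖ₋₁) = (1/10)(0.0040+0.0000) + (1/10)(0.0110+0.0040) + (1/10)(0.0380+0.0110) + (1/10)(0.1400+0.0380) + (1/10)(0.2590+0.1400) + (1/10)(0.3840+0.2590) + (1/10)(0.5330+0.3840) + (1/10)(0.6840+0.5330) + (1/10)(0.8390+0.6840) + (1/10)(1.0000+0.8390)
  = 0.0004 + 0.0015 + 0.0049 + 0.0178 + 0.0399 + 0.0643 + 0.0917 + 0.1217 + 0.1523 + 0.1839 = 0.6784
G = 1 − 0.6784 = 0.3216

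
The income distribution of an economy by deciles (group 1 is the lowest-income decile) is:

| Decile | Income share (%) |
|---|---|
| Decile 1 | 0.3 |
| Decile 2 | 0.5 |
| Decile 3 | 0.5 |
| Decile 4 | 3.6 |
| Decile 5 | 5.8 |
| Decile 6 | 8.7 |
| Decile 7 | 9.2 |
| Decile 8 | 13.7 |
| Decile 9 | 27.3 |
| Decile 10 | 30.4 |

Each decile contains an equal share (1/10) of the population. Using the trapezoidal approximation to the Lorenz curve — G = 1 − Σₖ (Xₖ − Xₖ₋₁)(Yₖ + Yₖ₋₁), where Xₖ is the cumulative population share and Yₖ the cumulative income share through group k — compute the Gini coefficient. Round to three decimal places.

Cumulative income shares Yₖ: 0.0030, 0.0080, 0.0130, 0.0490, 0.1070, 0.1940, 0.2860, 0.4230, 0.6960, 1.0000
Σ (Xₖ−Xₖ₋₁)(Yₖ+Yₖ₋₁) = (1/10)(0.0030+0.0000) + (1/10)(0.0080+0.0030) + (1/10)(0.0130+0.0080) + (1/10)(0.0490+0.0130) + (1/10)(0.1070+0.0490) + (1/10)(0.1940+0.1070) + (1/10)(0.2860+0.1940) + (1/10)(0.4230+0.2860) + (1/10)(0.6960+0.4230) + (1/10)(1.0000+0.6960)
  = 0.0003 + 0.0011 + 0.0021 + 0.0062 + 0.0156 + 0.0301 + 0.0480 + 0.0709 + 0.1119 + 0.1696 = 0.4558
G = 1 − 0.4558 = 0.5442

0.544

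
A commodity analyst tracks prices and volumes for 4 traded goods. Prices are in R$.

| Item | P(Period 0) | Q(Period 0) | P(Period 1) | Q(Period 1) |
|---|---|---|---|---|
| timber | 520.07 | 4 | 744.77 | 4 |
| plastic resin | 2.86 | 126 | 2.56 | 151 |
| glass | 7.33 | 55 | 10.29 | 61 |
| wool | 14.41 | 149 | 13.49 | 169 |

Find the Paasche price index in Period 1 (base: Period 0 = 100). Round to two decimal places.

Paasche price index uses current-period quantities as weights.
ΣP(Period 1)·Q(Period 1) = 744.77×4 + 2.56×151 + 10.29×61 + 13.49×169 = 2979.08 + 386.56 + 627.69 + 2279.81 = 6273.14
ΣP(Period 0)·Q(Period 1) = 520.07×4 + 2.86×151 + 7.33×61 + 14.41×169 = 2080.28 + 431.86 + 447.13 + 2435.29 = 5394.56
Index = 6273.14 / 5394.56 × 100 = 116.2864

116.29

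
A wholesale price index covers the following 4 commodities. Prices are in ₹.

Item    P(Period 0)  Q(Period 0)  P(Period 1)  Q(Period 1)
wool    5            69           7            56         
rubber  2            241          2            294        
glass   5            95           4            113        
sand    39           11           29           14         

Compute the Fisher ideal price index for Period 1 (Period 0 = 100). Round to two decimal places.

94.49

Laspeyres component (base-period weights):
ΣP(Period 1)Q(Period 0) = 7×69 + 2×241 + 4×95 + 29×11 = 483 + 482 + 380 + 319 = 1664
ΣP(Period 0)Q(Period 0) = 5×69 + 2×241 + 5×95 + 39×11 = 345 + 482 + 475 + 429 = 1731
L = 1664 / 1731 × 100 = 96.1294
Paasche component (current-period weights):
ΣP(Period 1)Q(Period 1) = 7×56 + 2×294 + 4×113 + 29×14 = 392 + 588 + 452 + 406 = 1838
ΣP(Period 0)Q(Period 1) = 5×56 + 2×294 + 5×113 + 39×14 = 280 + 588 + 565 + 546 = 1979
P = 1838 / 1979 × 100 = 92.8752
Fisher = √(L × P) = √(96.1294 × 92.8752) = 94.4883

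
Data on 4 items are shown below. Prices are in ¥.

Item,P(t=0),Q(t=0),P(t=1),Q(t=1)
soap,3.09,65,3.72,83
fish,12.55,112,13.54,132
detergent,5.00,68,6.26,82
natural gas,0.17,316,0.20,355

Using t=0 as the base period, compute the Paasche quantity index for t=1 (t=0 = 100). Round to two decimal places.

Paasche quantity index uses current-period prices as weights.
ΣP(t=1)·Q(t=1) = 3.72×83 + 13.54×132 + 6.26×82 + 0.20×355 = 308.76 + 1787.28 + 513.32 + 71 = 2680.36
ΣP(t=1)·Q(t=0) = 3.72×65 + 13.54×112 + 6.26×68 + 0.20×316 = 241.8 + 1516.48 + 425.68 + 63.2 = 2247.16
Index = 2680.36 / 2247.16 × 100 = 119.2777

119.28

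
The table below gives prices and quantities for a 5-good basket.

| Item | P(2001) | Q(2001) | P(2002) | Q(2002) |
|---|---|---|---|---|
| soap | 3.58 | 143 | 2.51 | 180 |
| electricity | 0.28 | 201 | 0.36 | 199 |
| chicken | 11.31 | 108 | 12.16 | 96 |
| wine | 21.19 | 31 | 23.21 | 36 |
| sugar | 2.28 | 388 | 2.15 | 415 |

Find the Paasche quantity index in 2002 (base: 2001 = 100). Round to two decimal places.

103.65

Paasche quantity index uses current-period prices as weights.
ΣP(2002)·Q(2002) = 2.51×180 + 0.36×199 + 12.16×96 + 23.21×36 + 2.15×415 = 451.8 + 71.64 + 1167.36 + 835.56 + 892.25 = 3418.61
ΣP(2002)·Q(2001) = 2.51×143 + 0.36×201 + 12.16×108 + 23.21×31 + 2.15×388 = 358.93 + 72.36 + 1313.28 + 719.51 + 834.2 = 3298.28
Index = 3418.61 / 3298.28 × 100 = 103.6483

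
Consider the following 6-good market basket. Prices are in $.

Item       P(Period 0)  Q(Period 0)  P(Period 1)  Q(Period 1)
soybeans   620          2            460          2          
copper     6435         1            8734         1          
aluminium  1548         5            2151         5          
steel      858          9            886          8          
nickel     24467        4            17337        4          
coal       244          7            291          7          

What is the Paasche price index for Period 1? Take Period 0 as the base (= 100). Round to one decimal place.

81.1

Paasche price index uses current-period quantities as weights.
ΣP(Period 1)·Q(Period 1) = 460×2 + 8734×1 + 2151×5 + 886×8 + 17337×4 + 291×7 = 920 + 8734 + 10755 + 7088 + 69348 + 2037 = 98882
ΣP(Period 0)·Q(Period 1) = 620×2 + 6435×1 + 1548×5 + 858×8 + 24467×4 + 244×7 = 1240 + 6435 + 7740 + 6864 + 97868 + 1708 = 121855
Index = 98882 / 121855 × 100 = 81.1473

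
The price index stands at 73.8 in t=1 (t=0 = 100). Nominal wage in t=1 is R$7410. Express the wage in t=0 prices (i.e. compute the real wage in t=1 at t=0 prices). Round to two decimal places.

10040.65

Real = Nominal ÷ (Index/100) = 7410 ÷ (73.8/100)
     = 7410 ÷ 0.738 = 10040.6504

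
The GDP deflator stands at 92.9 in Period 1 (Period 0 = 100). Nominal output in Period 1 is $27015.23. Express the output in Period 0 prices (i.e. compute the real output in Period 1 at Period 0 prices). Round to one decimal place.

29079.9

Real = Nominal ÷ (Index/100) = 27015.23 ÷ (92.9/100)
     = 27015.23 ÷ 0.929 = 29079.9031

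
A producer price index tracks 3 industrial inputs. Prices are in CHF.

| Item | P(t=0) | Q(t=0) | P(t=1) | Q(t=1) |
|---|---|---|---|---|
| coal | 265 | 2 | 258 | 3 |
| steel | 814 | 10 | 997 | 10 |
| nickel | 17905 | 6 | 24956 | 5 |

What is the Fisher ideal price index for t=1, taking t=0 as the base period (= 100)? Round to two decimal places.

Laspeyres component (base-period weights):
ΣP(t=1)Q(t=0) = 258×2 + 997×10 + 24956×6 = 516 + 9970 + 149736 = 160222
ΣP(t=0)Q(t=0) = 265×2 + 814×10 + 17905×6 = 530 + 8140 + 107430 = 116100
L = 160222 / 116100 × 100 = 138.0034
Paasche component (current-period weights):
ΣP(t=1)Q(t=1) = 258×3 + 997×10 + 24956×5 = 774 + 9970 + 124780 = 135524
ΣP(t=0)Q(t=1) = 265×3 + 814×10 + 17905×5 = 795 + 8140 + 89525 = 98460
P = 135524 / 98460 × 100 = 137.6437
Fisher = √(L × P) = √(138.0034 × 137.6437) = 137.8235

137.82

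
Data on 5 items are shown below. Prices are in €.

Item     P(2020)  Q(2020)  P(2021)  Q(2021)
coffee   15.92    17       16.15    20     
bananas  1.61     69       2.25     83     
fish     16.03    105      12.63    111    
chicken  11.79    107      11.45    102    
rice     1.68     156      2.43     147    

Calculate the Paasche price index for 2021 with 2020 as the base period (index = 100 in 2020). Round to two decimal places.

93.37

Paasche price index uses current-period quantities as weights.
ΣP(2021)·Q(2021) = 16.15×20 + 2.25×83 + 12.63×111 + 11.45×102 + 2.43×147 = 323 + 186.75 + 1401.93 + 1167.9 + 357.21 = 3436.79
ΣP(2020)·Q(2021) = 15.92×20 + 1.61×83 + 16.03×111 + 11.79×102 + 1.68×147 = 318.4 + 133.63 + 1779.33 + 1202.58 + 246.96 = 3680.9
Index = 3436.79 / 3680.9 × 100 = 93.3682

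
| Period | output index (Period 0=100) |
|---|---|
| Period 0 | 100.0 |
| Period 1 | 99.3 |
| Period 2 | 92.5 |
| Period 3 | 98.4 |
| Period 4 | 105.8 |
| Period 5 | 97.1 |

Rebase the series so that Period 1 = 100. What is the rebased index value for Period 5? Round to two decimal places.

97.78

Rebased(Period 5) = 97.1 / 99.3 × 100 = 97.7845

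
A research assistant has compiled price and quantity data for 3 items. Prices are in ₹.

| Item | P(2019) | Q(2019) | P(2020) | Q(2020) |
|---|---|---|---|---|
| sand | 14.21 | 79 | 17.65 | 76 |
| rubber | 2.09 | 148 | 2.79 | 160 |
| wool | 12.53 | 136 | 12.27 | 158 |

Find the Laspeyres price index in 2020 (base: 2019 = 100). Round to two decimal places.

Laspeyres price index uses base-period quantities as weights.
ΣP(2020)·Q(2019) = 17.65×79 + 2.79×148 + 12.27×136 = 1394.35 + 412.92 + 1668.72 = 3475.99
ΣP(2019)·Q(2019) = 14.21×79 + 2.09×148 + 12.53×136 = 1122.59 + 309.32 + 1704.08 = 3135.99
Index = 3475.99 / 3135.99 × 100 = 110.8419

110.84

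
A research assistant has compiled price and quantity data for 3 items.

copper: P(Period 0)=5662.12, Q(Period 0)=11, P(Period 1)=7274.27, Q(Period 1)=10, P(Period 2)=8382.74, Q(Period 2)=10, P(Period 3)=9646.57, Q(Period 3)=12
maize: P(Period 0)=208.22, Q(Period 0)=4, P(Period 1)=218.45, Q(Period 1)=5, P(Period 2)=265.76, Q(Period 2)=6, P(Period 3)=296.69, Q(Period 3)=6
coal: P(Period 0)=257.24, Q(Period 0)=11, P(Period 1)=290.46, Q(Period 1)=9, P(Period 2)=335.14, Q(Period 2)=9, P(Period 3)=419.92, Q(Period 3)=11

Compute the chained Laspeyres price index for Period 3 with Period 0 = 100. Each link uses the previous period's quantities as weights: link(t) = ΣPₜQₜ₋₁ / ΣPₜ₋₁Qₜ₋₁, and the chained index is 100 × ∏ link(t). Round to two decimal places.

Link Period 0→Period 1:
ΣP(Period 1)Q(Period 0) = 7274.27×11 + 218.45×4 + 290.46×11 = 80016.97 + 873.8 + 3195.06 = 84085.83
ΣP(Period 0)Q(Period 0) = 5662.12×11 + 208.22×4 + 257.24×11 = 62283.32 + 832.88 + 2829.64 = 65945.84
link = 84085.83/65945.84 = 1.275074
Link Period 1→Period 2:
ΣP(Period 2)Q(Period 1) = 8382.74×10 + 265.76×5 + 335.14×9 = 83827.4 + 1328.8 + 3016.26 = 88172.46
ΣP(Period 1)Q(Period 1) = 7274.27×10 + 218.45×5 + 290.46×9 = 72742.7 + 1092.25 + 2614.14 = 76449.09
link = 88172.46/76449.09 = 1.153349
Link Period 2→Period 3:
ΣP(Period 3)Q(Period 2) = 9646.57×10 + 296.69×6 + 419.92×9 = 96465.7 + 1780.14 + 3779.28 = 102025.12
ΣP(Period 2)Q(Period 2) = 8382.74×10 + 265.76×6 + 335.14×9 = 83827.4 + 1594.56 + 3016.26 = 88438.22
link = 102025.12/88438.22 = 1.153632
Chained index = 100 × 1.275074 × 1.153349 × 1.153632 = 169.6536

169.65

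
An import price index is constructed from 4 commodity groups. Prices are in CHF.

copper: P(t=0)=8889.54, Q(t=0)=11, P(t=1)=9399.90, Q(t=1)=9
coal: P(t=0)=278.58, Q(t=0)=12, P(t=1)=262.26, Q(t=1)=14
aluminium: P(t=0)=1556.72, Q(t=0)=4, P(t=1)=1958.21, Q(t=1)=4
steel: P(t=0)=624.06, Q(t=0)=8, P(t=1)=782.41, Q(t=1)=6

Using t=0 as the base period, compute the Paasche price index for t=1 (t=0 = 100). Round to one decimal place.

107.4

Paasche price index uses current-period quantities as weights.
ΣP(t=1)·Q(t=1) = 9399.90×9 + 262.26×14 + 1958.21×4 + 782.41×6 = 84599.1 + 3671.64 + 7832.84 + 4694.46 = 100798.04
ΣP(t=0)·Q(t=1) = 8889.54×9 + 278.58×14 + 1556.72×4 + 624.06×6 = 80005.86 + 3900.12 + 6226.88 + 3744.36 = 93877.22
Index = 100798.04 / 93877.22 × 100 = 107.3722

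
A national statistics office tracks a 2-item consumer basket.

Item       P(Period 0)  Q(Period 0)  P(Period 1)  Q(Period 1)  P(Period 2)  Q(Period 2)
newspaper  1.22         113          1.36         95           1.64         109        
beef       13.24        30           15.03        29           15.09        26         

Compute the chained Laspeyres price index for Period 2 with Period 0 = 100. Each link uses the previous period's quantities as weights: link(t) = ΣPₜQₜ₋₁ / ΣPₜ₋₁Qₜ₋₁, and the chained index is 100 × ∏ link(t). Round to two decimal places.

Link Period 0→Period 1:
ΣP(Period 1)Q(Period 0) = 1.36×113 + 15.03×30 = 153.68 + 450.9 = 604.58
ΣP(Period 0)Q(Period 0) = 1.22×113 + 13.24×30 = 137.86 + 397.2 = 535.06
link = 604.58/535.06 = 1.129929
Link Period 1→Period 2:
ΣP(Period 2)Q(Period 1) = 1.64×95 + 15.09×29 = 155.8 + 437.61 = 593.41
ΣP(Period 1)Q(Period 1) = 1.36×95 + 15.03×29 = 129.2 + 435.87 = 565.07
link = 593.41/565.07 = 1.050153
Chained index = 100 × 1.129929 × 1.050153 = 118.6599

118.66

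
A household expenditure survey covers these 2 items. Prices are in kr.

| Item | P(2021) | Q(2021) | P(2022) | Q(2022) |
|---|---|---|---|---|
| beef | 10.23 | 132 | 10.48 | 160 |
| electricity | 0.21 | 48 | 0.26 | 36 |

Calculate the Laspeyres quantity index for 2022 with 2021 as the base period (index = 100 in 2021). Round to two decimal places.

Laspeyres quantity index uses base-period prices as weights.
ΣP(2021)·Q(2022) = 10.23×160 + 0.21×36 = 1636.8 + 7.56 = 1644.36
ΣP(2021)·Q(2021) = 10.23×132 + 0.21×48 = 1350.36 + 10.08 = 1360.44
Index = 1644.36 / 1360.44 × 100 = 120.8697

120.87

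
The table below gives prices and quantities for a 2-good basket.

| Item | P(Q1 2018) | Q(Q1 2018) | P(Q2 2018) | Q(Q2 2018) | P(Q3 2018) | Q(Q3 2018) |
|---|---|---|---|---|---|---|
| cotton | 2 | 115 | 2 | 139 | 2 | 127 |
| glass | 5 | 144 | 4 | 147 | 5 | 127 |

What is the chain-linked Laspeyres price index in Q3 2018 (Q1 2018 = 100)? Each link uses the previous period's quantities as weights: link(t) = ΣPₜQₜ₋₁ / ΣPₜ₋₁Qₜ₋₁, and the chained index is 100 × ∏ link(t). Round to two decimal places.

Link Q1 2018→Q2 2018:
ΣP(Q2 2018)Q(Q1 2018) = 2×115 + 4×144 = 230 + 576 = 806
ΣP(Q1 2018)Q(Q1 2018) = 2×115 + 5×144 = 230 + 720 = 950
link = 806/950 = 0.848421
Link Q2 2018→Q3 2018:
ΣP(Q3 2018)Q(Q2 2018) = 2×139 + 5×147 = 278 + 735 = 1013
ΣP(Q2 2018)Q(Q2 2018) = 2×139 + 4×147 = 278 + 588 = 866
link = 1013/866 = 1.169746
Chained index = 100 × 0.848421 × 1.169746 = 99.2437

99.24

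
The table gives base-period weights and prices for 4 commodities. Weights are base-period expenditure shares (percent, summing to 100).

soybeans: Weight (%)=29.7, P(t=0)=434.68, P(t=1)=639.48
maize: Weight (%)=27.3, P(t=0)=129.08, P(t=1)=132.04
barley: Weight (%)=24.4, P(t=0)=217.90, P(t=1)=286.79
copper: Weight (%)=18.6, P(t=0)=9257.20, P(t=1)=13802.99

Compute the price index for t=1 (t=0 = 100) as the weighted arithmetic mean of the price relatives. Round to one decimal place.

soybeans: 29.7 × (639.48/434.68) = 29.7 × 1.471151 = 43.6932
maize: 27.3 × (132.04/129.08) = 27.3 × 1.022932 = 27.9260
barley: 24.4 × (286.79/217.90) = 24.4 × 1.316154 = 32.1142
copper: 18.6 × (13802.99/9257.20) = 18.6 × 1.491055 = 27.7336
Index = Σ wᵢ·(p₁ᵢ/p₀ᵢ) = 43.6932 + 27.9260 + 32.1142 + 27.7336 = 131.4670

131.5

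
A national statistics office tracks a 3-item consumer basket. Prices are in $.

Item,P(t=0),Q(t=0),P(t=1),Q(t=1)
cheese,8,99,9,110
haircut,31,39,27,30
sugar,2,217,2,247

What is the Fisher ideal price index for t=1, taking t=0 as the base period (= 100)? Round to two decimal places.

Laspeyres component (base-period weights):
ΣP(t=1)Q(t=0) = 9×99 + 27×39 + 2×217 = 891 + 1053 + 434 = 2378
ΣP(t=0)Q(t=0) = 8×99 + 31×39 + 2×217 = 792 + 1209 + 434 = 2435
L = 2378 / 2435 × 100 = 97.6591
Paasche component (current-period weights):
ΣP(t=1)Q(t=1) = 9×110 + 27×30 + 2×247 = 990 + 810 + 494 = 2294
ΣP(t=0)Q(t=1) = 8×110 + 31×30 + 2×247 = 880 + 930 + 494 = 2304
P = 2294 / 2304 × 100 = 99.5660
Fisher = √(L × P) = √(97.6591 × 99.5660) = 98.6079

98.61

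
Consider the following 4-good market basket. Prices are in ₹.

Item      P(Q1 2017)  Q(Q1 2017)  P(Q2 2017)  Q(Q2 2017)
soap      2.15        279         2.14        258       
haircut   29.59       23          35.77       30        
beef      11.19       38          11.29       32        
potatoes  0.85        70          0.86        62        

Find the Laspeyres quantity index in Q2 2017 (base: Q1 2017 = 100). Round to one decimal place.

105.0

Laspeyres quantity index uses base-period prices as weights.
ΣP(Q1 2017)·Q(Q2 2017) = 2.15×258 + 29.59×30 + 11.19×32 + 0.85×62 = 554.7 + 887.7 + 358.08 + 52.7 = 1853.18
ΣP(Q1 2017)·Q(Q1 2017) = 2.15×279 + 29.59×23 + 11.19×38 + 0.85×70 = 599.85 + 680.57 + 425.22 + 59.5 = 1765.14
Index = 1853.18 / 1765.14 × 100 = 104.9877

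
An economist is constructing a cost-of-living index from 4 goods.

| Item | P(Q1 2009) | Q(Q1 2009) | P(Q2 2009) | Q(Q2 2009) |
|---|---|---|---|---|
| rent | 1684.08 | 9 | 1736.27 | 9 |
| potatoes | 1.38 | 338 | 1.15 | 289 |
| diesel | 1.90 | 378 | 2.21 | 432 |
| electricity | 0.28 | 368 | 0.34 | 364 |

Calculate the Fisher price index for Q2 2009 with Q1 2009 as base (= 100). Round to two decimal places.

Laspeyres component (base-period weights):
ΣP(Q2 2009)Q(Q1 2009) = 1736.27×9 + 1.15×338 + 2.21×378 + 0.34×368 = 15626.43 + 388.7 + 835.38 + 125.12 = 16975.63
ΣP(Q1 2009)Q(Q1 2009) = 1684.08×9 + 1.38×338 + 1.90×378 + 0.28×368 = 15156.72 + 466.44 + 718.2 + 103.04 = 16444.4
L = 16975.63 / 16444.4 × 100 = 103.2305
Paasche component (current-period weights):
ΣP(Q2 2009)Q(Q2 2009) = 1736.27×9 + 1.15×289 + 2.21×432 + 0.34×364 = 15626.43 + 332.35 + 954.72 + 123.76 = 17037.26
ΣP(Q1 2009)Q(Q2 2009) = 1684.08×9 + 1.38×289 + 1.90×432 + 0.28×364 = 15156.72 + 398.82 + 820.8 + 101.92 = 16478.26
P = 17037.26 / 16478.26 × 100 = 103.3923
Fisher = √(L × P) = √(103.2305 × 103.3923) = 103.3114

103.31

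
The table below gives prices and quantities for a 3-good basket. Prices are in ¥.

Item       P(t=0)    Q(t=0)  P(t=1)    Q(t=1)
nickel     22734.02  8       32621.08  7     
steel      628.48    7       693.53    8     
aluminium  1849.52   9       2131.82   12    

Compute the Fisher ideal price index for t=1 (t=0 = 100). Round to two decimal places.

Laspeyres component (base-period weights):
ΣP(t=1)Q(t=0) = 32621.08×8 + 693.53×7 + 2131.82×9 = 260968.64 + 4854.71 + 19186.38 = 285009.73
ΣP(t=0)Q(t=0) = 22734.02×8 + 628.48×7 + 1849.52×9 = 181872.16 + 4399.36 + 16645.68 = 202917.2
L = 285009.73 / 202917.2 × 100 = 140.4562
Paasche component (current-period weights):
ΣP(t=1)Q(t=1) = 32621.08×7 + 693.53×8 + 2131.82×12 = 228347.56 + 5548.24 + 25581.84 = 259477.64
ΣP(t=0)Q(t=1) = 22734.02×7 + 628.48×8 + 1849.52×12 = 159138.14 + 5027.84 + 22194.24 = 186360.22
P = 259477.64 / 186360.22 × 100 = 139.2345
Fisher = √(L × P) = √(140.4562 × 139.2345) = 139.8440

139.84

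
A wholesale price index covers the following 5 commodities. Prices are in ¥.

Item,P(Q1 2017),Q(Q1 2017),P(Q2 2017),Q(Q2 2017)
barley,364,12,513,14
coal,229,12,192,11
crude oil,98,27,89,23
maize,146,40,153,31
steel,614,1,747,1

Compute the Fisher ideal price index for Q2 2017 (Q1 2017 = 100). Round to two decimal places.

Laspeyres component (base-period weights):
ΣP(Q2 2017)Q(Q1 2017) = 513×12 + 192×12 + 89×27 + 153×40 + 747×1 = 6156 + 2304 + 2403 + 6120 + 747 = 17730
ΣP(Q1 2017)Q(Q1 2017) = 364×12 + 229×12 + 98×27 + 146×40 + 614×1 = 4368 + 2748 + 2646 + 5840 + 614 = 16216
L = 17730 / 16216 × 100 = 109.3365
Paasche component (current-period weights):
ΣP(Q2 2017)Q(Q2 2017) = 513×14 + 192×11 + 89×23 + 153×31 + 747×1 = 7182 + 2112 + 2047 + 4743 + 747 = 16831
ΣP(Q1 2017)Q(Q2 2017) = 364×14 + 229×11 + 98×23 + 146×31 + 614×1 = 5096 + 2519 + 2254 + 4526 + 614 = 15009
P = 16831 / 15009 × 100 = 112.1394
Fisher = √(L × P) = √(109.3365 × 112.1394) = 110.7291

110.73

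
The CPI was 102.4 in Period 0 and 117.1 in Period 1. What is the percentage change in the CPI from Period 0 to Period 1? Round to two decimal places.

14.36%

Change = (117.1 − 102.4) / 102.4 × 100
       = 14.7 / 102.4 × 100 = 14.3555%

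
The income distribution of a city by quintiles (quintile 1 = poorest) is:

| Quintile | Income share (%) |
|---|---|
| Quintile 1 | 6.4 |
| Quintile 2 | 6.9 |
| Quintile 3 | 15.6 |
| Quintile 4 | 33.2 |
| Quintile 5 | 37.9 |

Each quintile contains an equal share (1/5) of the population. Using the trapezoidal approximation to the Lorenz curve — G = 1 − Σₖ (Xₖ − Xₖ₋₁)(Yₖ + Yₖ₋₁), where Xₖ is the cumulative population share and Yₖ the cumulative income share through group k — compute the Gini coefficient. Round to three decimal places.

Cumulative income shares Yₖ: 0.0640, 0.1330, 0.2890, 0.6210, 1.0000
Σ (Xₖ−Xₖ₋₁)(Yₖ+Yₖ₋₁) = (1/5)(0.0640+0.0000) + (1/5)(0.1330+0.0640) + (1/5)(0.2890+0.1330) + (1/5)(0.6210+0.2890) + (1/5)(1.0000+0.6210)
  = 0.0128 + 0.0394 + 0.0844 + 0.1820 + 0.3242 = 0.6428
G = 1 − 0.6428 = 0.3572

0.357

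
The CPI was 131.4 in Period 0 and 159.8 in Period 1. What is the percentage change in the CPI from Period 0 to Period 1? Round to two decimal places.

Change = (159.8 − 131.4) / 131.4 × 100
       = 28.4 / 131.4 × 100 = 21.6134%

21.61%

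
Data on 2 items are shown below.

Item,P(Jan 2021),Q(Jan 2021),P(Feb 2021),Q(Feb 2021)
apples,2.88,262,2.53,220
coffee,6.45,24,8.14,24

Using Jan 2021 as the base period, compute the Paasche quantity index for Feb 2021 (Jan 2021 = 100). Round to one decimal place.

Paasche quantity index uses current-period prices as weights.
ΣP(Feb 2021)·Q(Feb 2021) = 2.53×220 + 8.14×24 = 556.6 + 195.36 = 751.96
ΣP(Feb 2021)·Q(Jan 2021) = 2.53×262 + 8.14×24 = 662.86 + 195.36 = 858.22
Index = 751.96 / 858.22 × 100 = 87.6186

87.6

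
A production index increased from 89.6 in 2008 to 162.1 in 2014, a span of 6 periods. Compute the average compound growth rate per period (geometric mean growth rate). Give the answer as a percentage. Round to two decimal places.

Growth factor = (162.1/89.6)^(1/6) = (1.809152)^(1/6) = 1.103856
Growth rate = 1.103856 − 1 = 0.103856 = 10.3856%

10.39%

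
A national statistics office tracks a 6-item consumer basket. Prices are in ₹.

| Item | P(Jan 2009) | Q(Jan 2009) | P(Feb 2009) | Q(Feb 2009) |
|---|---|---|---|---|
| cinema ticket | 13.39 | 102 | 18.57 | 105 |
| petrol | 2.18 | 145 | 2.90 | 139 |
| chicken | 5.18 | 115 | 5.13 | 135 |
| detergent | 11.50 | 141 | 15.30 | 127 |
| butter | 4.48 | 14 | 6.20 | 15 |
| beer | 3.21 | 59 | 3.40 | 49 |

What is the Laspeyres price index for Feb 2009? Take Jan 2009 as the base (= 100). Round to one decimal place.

Laspeyres price index uses base-period quantities as weights.
ΣP(Feb 2009)·Q(Jan 2009) = 18.57×102 + 2.90×145 + 5.13×115 + 15.30×141 + 6.20×14 + 3.40×59 = 1894.14 + 420.5 + 589.95 + 2157.3 + 86.8 + 200.6 = 5349.29
ΣP(Jan 2009)·Q(Jan 2009) = 13.39×102 + 2.18×145 + 5.18×115 + 11.50×141 + 4.48×14 + 3.21×59 = 1365.78 + 316.1 + 595.7 + 1621.5 + 62.72 + 189.39 = 4151.19
Index = 5349.29 / 4151.19 × 100 = 128.8616

128.9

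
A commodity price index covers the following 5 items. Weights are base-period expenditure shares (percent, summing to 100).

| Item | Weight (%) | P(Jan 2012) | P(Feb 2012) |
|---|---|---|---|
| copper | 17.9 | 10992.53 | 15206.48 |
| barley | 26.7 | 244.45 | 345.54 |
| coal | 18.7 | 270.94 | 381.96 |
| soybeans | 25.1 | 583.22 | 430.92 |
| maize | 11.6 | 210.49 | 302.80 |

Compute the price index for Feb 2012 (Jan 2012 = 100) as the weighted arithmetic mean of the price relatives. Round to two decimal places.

copper: 17.9 × (15206.48/10992.53) = 17.9 × 1.383347 = 24.7619
barley: 26.7 × (345.54/244.45) = 26.7 × 1.413541 = 37.7415
coal: 18.7 × (381.96/270.94) = 18.7 × 1.409759 = 26.3625
soybeans: 25.1 × (430.92/583.22) = 25.1 × 0.738864 = 18.5455
maize: 11.6 × (302.80/210.49) = 11.6 × 1.438548 = 16.6872
Index = Σ wᵢ·(p₁ᵢ/p₀ᵢ) = 24.7619 + 37.7415 + 26.3625 + 18.5455 + 16.6872 = 124.0986

124.10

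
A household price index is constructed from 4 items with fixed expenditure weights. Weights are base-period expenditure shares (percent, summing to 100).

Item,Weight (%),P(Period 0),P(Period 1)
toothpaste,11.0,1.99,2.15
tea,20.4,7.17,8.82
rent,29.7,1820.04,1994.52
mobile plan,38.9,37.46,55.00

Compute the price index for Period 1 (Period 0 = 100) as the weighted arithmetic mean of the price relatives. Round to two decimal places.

126.64

toothpaste: 11.0 × (2.15/1.99) = 11.0 × 1.080402 = 11.8844
tea: 20.4 × (8.82/7.17) = 20.4 × 1.230126 = 25.0946
rent: 29.7 × (1994.52/1820.04) = 29.7 × 1.095866 = 32.5472
mobile plan: 38.9 × (55.00/37.46) = 38.9 × 1.468233 = 57.1143
Index = Σ wᵢ·(p₁ᵢ/p₀ᵢ) = 11.8844 + 25.0946 + 32.5472 + 57.1143 = 126.6405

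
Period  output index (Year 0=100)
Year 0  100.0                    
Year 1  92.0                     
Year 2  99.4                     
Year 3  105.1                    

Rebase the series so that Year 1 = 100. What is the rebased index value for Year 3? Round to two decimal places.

114.24

Rebased(Year 3) = 105.1 / 92.0 × 100 = 114.2391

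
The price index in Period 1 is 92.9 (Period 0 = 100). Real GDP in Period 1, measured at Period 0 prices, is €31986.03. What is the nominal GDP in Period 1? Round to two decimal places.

29715.02

Nominal = Real × (Index/100) = 31986.03 × (92.9/100)
        = 31986.03 × 0.929 = 29715.0219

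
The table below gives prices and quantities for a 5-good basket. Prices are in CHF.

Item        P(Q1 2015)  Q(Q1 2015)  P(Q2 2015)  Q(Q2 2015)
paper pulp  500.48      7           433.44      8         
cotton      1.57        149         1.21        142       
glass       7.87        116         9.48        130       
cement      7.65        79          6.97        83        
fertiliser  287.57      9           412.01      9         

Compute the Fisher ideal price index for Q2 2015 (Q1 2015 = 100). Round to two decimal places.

Laspeyres component (base-period weights):
ΣP(Q2 2015)Q(Q1 2015) = 433.44×7 + 1.21×149 + 9.48×116 + 6.97×79 + 412.01×9 = 3034.08 + 180.29 + 1099.68 + 550.63 + 3708.09 = 8572.77
ΣP(Q1 2015)Q(Q1 2015) = 500.48×7 + 1.57×149 + 7.87×116 + 7.65×79 + 287.57×9 = 3503.36 + 233.93 + 912.92 + 604.35 + 2588.13 = 7842.69
L = 8572.77 / 7842.69 × 100 = 109.3091
Paasche component (current-period weights):
ΣP(Q2 2015)Q(Q2 2015) = 433.44×8 + 1.21×142 + 9.48×130 + 6.97×83 + 412.01×9 = 3467.52 + 171.82 + 1232.4 + 578.51 + 3708.09 = 9158.34
ΣP(Q1 2015)Q(Q2 2015) = 500.48×8 + 1.57×142 + 7.87×130 + 7.65×83 + 287.57×9 = 4003.84 + 222.94 + 1023.1 + 634.95 + 2588.13 = 8472.96
P = 9158.34 / 8472.96 × 100 = 108.0890
Fisher = √(L × P) = √(109.3091 × 108.0890) = 108.6973

108.70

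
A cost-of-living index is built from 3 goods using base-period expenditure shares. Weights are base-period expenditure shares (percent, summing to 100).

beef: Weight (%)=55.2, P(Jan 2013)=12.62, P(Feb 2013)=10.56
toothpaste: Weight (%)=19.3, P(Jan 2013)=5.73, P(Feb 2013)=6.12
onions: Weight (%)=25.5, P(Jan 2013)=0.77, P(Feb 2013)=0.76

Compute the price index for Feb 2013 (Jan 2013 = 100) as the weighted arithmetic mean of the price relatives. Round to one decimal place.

92.0

beef: 55.2 × (10.56/12.62) = 55.2 × 0.836767 = 46.1895
toothpaste: 19.3 × (6.12/5.73) = 19.3 × 1.068063 = 20.6136
onions: 25.5 × (0.76/0.77) = 25.5 × 0.987013 = 25.1688
Index = Σ wᵢ·(p₁ᵢ/p₀ᵢ) = 46.1895 + 20.6136 + 25.1688 = 91.9720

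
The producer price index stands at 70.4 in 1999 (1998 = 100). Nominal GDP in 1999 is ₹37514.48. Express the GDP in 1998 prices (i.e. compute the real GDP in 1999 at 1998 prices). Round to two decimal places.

53287.61

Real = Nominal ÷ (Index/100) = 37514.48 ÷ (70.4/100)
     = 37514.48 ÷ 0.704 = 53287.6136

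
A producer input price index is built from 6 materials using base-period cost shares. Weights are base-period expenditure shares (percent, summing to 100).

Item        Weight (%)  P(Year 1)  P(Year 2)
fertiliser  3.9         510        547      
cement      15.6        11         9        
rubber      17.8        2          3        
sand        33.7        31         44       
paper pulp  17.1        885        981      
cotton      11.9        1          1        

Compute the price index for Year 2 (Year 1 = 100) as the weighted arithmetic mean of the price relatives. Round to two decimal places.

122.33

fertiliser: 3.9 × (547/510) = 3.9 × 1.072549 = 4.1829
cement: 15.6 × (9/11) = 15.6 × 0.818182 = 12.7636
rubber: 17.8 × (3/2) = 17.8 × 1.500000 = 26.7000
sand: 33.7 × (44/31) = 33.7 × 1.419355 = 47.8323
paper pulp: 17.1 × (981/885) = 17.1 × 1.108475 = 18.9549
cotton: 11.9 × (1/1) = 11.9 × 1.000000 = 11.9000
Index = Σ wᵢ·(p₁ᵢ/p₀ᵢ) = 4.1829 + 12.7636 + 26.7000 + 47.8323 + 18.9549 + 11.9000 = 122.3338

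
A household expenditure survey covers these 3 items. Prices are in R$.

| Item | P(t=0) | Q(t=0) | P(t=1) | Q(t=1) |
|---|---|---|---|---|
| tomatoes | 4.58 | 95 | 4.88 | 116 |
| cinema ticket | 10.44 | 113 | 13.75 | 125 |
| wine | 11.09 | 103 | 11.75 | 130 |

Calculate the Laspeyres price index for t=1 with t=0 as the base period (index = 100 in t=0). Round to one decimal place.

Laspeyres price index uses base-period quantities as weights.
ΣP(t=1)·Q(t=0) = 4.88×95 + 13.75×113 + 11.75×103 = 463.6 + 1553.75 + 1210.25 = 3227.6
ΣP(t=0)·Q(t=0) = 4.58×95 + 10.44×113 + 11.09×103 = 435.1 + 1179.72 + 1142.27 = 2757.09
Index = 3227.6 / 2757.09 × 100 = 117.0655

117.1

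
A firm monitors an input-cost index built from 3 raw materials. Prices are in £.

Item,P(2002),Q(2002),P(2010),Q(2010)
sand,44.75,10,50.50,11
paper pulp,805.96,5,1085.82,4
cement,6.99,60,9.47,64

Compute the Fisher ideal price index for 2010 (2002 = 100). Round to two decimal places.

132.50

Laspeyres component (base-period weights):
ΣP(2010)Q(2002) = 50.50×10 + 1085.82×5 + 9.47×60 = 505 + 5429.1 + 568.2 = 6502.3
ΣP(2002)Q(2002) = 44.75×10 + 805.96×5 + 6.99×60 = 447.5 + 4029.8 + 419.4 = 4896.7
L = 6502.3 / 4896.7 × 100 = 132.7894
Paasche component (current-period weights):
ΣP(2010)Q(2010) = 50.50×11 + 1085.82×4 + 9.47×64 = 555.5 + 4343.28 + 606.08 = 5504.86
ΣP(2002)Q(2010) = 44.75×11 + 805.96×4 + 6.99×64 = 492.25 + 3223.84 + 447.36 = 4163.45
P = 5504.86 / 4163.45 × 100 = 132.2187
Fisher = √(L × P) = √(132.7894 × 132.2187) = 132.5038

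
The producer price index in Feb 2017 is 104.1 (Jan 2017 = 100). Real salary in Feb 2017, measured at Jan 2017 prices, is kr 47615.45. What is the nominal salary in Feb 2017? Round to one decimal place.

49567.7

Nominal = Real × (Index/100) = 47615.45 × (104.1/100)
        = 47615.45 × 1.041 = 49567.6834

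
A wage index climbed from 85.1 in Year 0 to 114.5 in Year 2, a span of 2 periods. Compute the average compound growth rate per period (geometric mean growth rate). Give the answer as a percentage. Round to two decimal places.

Growth factor = (114.5/85.1)^(1/2) = (1.345476)^(1/2) = 1.159947
Growth rate = 1.159947 − 1 = 0.159947 = 15.9947%

15.99%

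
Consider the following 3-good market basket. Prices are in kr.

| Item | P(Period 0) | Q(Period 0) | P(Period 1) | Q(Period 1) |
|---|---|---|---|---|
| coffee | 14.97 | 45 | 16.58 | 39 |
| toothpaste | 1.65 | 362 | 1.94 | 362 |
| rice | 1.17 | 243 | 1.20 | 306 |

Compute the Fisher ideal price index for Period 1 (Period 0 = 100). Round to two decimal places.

111.69

Laspeyres component (base-period weights):
ΣP(Period 1)Q(Period 0) = 16.58×45 + 1.94×362 + 1.20×243 = 746.1 + 702.28 + 291.6 = 1739.98
ΣP(Period 0)Q(Period 0) = 14.97×45 + 1.65×362 + 1.17×243 = 673.65 + 597.3 + 284.31 = 1555.26
L = 1739.98 / 1555.26 × 100 = 111.8771
Paasche component (current-period weights):
ΣP(Period 1)Q(Period 1) = 16.58×39 + 1.94×362 + 1.20×306 = 646.62 + 702.28 + 367.2 = 1716.1
ΣP(Period 0)Q(Period 1) = 14.97×39 + 1.65×362 + 1.17×306 = 583.83 + 597.3 + 358.02 = 1539.15
P = 1716.1 / 1539.15 × 100 = 111.4966
Fisher = √(L × P) = √(111.8771 × 111.4966) = 111.6867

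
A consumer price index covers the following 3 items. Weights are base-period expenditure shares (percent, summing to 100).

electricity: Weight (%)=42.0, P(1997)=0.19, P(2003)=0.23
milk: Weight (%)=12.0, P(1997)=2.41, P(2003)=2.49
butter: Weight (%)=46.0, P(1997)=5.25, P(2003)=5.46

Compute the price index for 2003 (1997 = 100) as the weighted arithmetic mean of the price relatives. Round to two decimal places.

111.08

electricity: 42.0 × (0.23/0.19) = 42.0 × 1.210526 = 50.8421
milk: 12.0 × (2.49/2.41) = 12.0 × 1.033195 = 12.3983
butter: 46.0 × (5.46/5.25) = 46.0 × 1.040000 = 47.8400
Index = Σ wᵢ·(p₁ᵢ/p₀ᵢ) = 50.8421 + 12.3983 + 47.8400 = 111.0804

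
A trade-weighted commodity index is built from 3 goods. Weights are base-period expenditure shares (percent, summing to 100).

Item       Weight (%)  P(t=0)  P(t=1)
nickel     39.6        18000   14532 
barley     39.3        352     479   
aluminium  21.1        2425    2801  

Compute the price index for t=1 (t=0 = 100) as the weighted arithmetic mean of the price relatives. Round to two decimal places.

109.82

nickel: 39.6 × (14532/18000) = 39.6 × 0.807333 = 31.9704
barley: 39.3 × (479/352) = 39.3 × 1.360795 = 53.4793
aluminium: 21.1 × (2801/2425) = 21.1 × 1.155052 = 24.3716
Index = Σ wᵢ·(p₁ᵢ/p₀ᵢ) = 31.9704 + 53.4793 + 24.3716 = 109.8212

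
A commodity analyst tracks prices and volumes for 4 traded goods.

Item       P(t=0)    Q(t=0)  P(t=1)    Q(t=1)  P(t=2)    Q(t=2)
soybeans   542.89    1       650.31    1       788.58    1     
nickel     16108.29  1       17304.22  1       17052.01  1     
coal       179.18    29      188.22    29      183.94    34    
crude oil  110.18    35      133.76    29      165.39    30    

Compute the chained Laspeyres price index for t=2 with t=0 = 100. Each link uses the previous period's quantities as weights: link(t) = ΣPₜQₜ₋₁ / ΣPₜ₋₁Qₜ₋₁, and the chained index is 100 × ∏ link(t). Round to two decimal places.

Link t=0→t=1:
ΣP(t=1)Q(t=0) = 650.31×1 + 17304.22×1 + 188.22×29 + 133.76×35 = 650.31 + 17304.22 + 5458.38 + 4681.6 = 28094.51
ΣP(t=0)Q(t=0) = 542.89×1 + 16108.29×1 + 179.18×29 + 110.18×35 = 542.89 + 16108.29 + 5196.22 + 3856.3 = 25703.7
link = 28094.51/25703.7 = 1.093014
Link t=1→t=2:
ΣP(t=2)Q(t=1) = 788.58×1 + 17052.01×1 + 183.94×29 + 165.39×29 = 788.58 + 17052.01 + 5334.26 + 4796.31 = 27971.16
ΣP(t=1)Q(t=1) = 650.31×1 + 17304.22×1 + 188.22×29 + 133.76×29 = 650.31 + 17304.22 + 5458.38 + 3879.04 = 27291.95
link = 27971.16/27291.95 = 1.024887
Chained index = 100 × 1.093014 × 1.024887 = 112.0216

112.02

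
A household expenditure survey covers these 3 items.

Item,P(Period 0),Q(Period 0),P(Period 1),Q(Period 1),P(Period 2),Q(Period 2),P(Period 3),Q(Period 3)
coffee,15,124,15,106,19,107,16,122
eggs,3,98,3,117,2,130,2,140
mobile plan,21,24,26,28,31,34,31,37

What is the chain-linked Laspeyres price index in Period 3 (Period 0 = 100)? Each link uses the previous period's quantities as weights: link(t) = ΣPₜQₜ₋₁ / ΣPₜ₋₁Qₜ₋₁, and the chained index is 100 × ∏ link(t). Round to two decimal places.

110.32

Link Period 0→Period 1:
ΣP(Period 1)Q(Period 0) = 15×124 + 3×98 + 26×24 = 1860 + 294 + 624 = 2778
ΣP(Period 0)Q(Period 0) = 15×124 + 3×98 + 21×24 = 1860 + 294 + 504 = 2658
link = 2778/2658 = 1.045147
Link Period 1→Period 2:
ΣP(Period 2)Q(Period 1) = 19×106 + 2×117 + 31×28 = 2014 + 234 + 868 = 3116
ΣP(Period 1)Q(Period 1) = 15×106 + 3×117 + 26×28 = 1590 + 351 + 728 = 2669
link = 3116/2669 = 1.167478
Link Period 2→Period 3:
ΣP(Period 3)Q(Period 2) = 16×107 + 2×130 + 31×34 = 1712 + 260 + 1054 = 3026
ΣP(Period 2)Q(Period 2) = 19×107 + 2×130 + 31×34 = 2033 + 260 + 1054 = 3347
link = 3026/3347 = 0.904093
Chained index = 100 × 1.045147 × 1.167478 × 0.904093 = 110.3162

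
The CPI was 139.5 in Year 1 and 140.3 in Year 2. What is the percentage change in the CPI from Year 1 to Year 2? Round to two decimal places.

Change = (140.3 − 139.5) / 139.5 × 100
       = 0.8 / 139.5 × 100 = 0.5735%

0.57%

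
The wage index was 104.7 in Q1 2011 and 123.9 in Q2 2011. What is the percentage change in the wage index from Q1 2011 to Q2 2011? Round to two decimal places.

18.34%

Change = (123.9 − 104.7) / 104.7 × 100
       = 19.2 / 104.7 × 100 = 18.3381%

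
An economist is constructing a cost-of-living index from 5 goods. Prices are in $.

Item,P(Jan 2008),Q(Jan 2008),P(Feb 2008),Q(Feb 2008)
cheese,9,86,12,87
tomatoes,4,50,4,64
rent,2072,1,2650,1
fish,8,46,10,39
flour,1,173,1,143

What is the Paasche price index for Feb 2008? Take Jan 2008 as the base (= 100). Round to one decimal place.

125.7

Paasche price index uses current-period quantities as weights.
ΣP(Feb 2008)·Q(Feb 2008) = 12×87 + 4×64 + 2650×1 + 10×39 + 1×143 = 1044 + 256 + 2650 + 390 + 143 = 4483
ΣP(Jan 2008)·Q(Feb 2008) = 9×87 + 4×64 + 2072×1 + 8×39 + 1×143 = 783 + 256 + 2072 + 312 + 143 = 3566
Index = 4483 / 3566 × 100 = 125.7151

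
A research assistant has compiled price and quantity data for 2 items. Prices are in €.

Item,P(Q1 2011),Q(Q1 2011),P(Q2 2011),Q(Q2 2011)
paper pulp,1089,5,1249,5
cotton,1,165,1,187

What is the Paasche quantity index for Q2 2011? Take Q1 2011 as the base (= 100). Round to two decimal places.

100.34

Paasche quantity index uses current-period prices as weights.
ΣP(Q2 2011)·Q(Q2 2011) = 1249×5 + 1×187 = 6245 + 187 = 6432
ΣP(Q2 2011)·Q(Q1 2011) = 1249×5 + 1×165 = 6245 + 165 = 6410
Index = 6432 / 6410 × 100 = 100.3432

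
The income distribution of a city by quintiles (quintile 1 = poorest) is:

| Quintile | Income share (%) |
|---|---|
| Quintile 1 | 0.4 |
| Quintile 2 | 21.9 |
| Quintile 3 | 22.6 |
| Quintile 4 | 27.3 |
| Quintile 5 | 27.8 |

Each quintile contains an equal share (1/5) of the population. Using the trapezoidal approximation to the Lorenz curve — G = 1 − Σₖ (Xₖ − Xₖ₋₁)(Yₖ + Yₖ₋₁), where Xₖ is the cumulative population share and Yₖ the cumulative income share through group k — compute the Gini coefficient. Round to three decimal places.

Cumulative income shares Yₖ: 0.0040, 0.2230, 0.4490, 0.7220, 1.0000
Σ (Xₖ−Xₖ₋₁)(Yₖ+Yₖ₋₁) = (1/5)(0.0040+0.0000) + (1/5)(0.2230+0.0040) + (1/5)(0.4490+0.2230) + (1/5)(0.7220+0.4490) + (1/5)(1.0000+0.7220)
  = 0.0008 + 0.0454 + 0.1344 + 0.2342 + 0.3444 = 0.7592
G = 1 − 0.7592 = 0.2408

0.241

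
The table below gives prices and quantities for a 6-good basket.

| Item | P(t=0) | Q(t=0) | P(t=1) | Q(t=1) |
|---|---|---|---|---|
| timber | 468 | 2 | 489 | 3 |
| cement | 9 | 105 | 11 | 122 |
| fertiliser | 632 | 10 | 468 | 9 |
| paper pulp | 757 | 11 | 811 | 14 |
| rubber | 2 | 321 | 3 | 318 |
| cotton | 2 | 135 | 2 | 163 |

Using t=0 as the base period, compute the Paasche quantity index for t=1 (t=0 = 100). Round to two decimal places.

Paasche quantity index uses current-period prices as weights.
ΣP(t=1)·Q(t=1) = 489×3 + 11×122 + 468×9 + 811×14 + 3×318 + 2×163 = 1467 + 1342 + 4212 + 11354 + 954 + 326 = 19655
ΣP(t=1)·Q(t=0) = 489×2 + 11×105 + 468×10 + 811×11 + 3×321 + 2×135 = 978 + 1155 + 4680 + 8921 + 963 + 270 = 16967
Index = 19655 / 16967 × 100 = 115.8425

115.84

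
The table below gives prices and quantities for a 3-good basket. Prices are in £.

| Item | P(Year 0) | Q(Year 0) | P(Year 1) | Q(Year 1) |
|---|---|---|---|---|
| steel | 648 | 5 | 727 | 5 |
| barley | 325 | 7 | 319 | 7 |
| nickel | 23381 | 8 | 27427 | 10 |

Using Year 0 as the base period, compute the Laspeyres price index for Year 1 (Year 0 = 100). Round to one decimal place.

Laspeyres price index uses base-period quantities as weights.
ΣP(Year 1)·Q(Year 0) = 727×5 + 319×7 + 27427×8 = 3635 + 2233 + 219416 = 225284
ΣP(Year 0)·Q(Year 0) = 648×5 + 325×7 + 23381×8 = 3240 + 2275 + 187048 = 192563
Index = 225284 / 192563 × 100 = 116.9924

117.0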